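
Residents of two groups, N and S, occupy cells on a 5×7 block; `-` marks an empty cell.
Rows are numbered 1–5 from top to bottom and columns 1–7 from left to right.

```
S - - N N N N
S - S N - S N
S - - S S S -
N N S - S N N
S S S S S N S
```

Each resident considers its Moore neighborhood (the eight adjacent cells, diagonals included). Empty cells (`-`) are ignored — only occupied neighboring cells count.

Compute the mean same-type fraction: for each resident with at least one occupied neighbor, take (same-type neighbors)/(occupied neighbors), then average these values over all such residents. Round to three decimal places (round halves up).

(1,1)S 1/1
(1,4)N 2/3
(1,5)N 3/4
(1,6)N 3/4
(1,7)N 2/3
(2,1)S 2/2
(2,3)S 1/3
(2,4)N 2/5
(2,6)S 2/6
(2,7)N 2/4
(3,1)S 1/3
(3,4)S 4/5
(3,5)S 4/6
(3,6)S 3/6
(4,1)N 1/4
(4,2)N 1/6
(4,3)S 4/5
(4,5)S 5/7
(4,6)N 2/7
(4,7)N 2/4
(5,1)S 1/3
(5,2)S 3/5
(5,3)S 3/4
(5,4)S 4/4
(5,5)S 2/4
(5,6)N 2/5
(5,7)S 0/3
Sum over 27 residents: 1/1 + 2/3 + 3/4 + 3/4 + 2/3 + 2/2 + 1/3 + 2/5 + 2/6 + 2/4 + 1/3 + 4/5 + 4/6 + 3/6 + 1/4 + 1/6 + 4/5 + 5/7 + 2/7 + 2/4 + 1/3 + 3/5 + 3/4 + 4/4 + 2/4 + 2/5 + 0/3 = 15; mean = 15 ÷ 27 = 5/9 = 0.555555… → 0.556.

0.556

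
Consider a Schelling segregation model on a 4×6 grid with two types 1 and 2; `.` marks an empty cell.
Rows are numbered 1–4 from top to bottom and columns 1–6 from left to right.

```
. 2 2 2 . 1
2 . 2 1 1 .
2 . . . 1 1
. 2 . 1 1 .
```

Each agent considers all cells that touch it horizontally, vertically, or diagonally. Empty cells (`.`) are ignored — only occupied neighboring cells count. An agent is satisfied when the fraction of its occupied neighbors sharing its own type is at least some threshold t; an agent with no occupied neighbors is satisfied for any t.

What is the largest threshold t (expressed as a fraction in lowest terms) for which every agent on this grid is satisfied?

2/5

(1,2)2 3/3
(1,3)2 3/4
(1,4)2 2/4
(1,6)1 1/1
(2,1)2 2/2
(2,3)2 3/4
(2,4)1 2/5
(2,5)1 4/5
(3,1)2 2/2
(3,5)1 5/5
(3,6)1 3/3
(4,2)2 1/1
(4,4)1 2/2
(4,5)1 3/3
The smallest same-type fraction is 2/5 at (2,4), which reduces to 2/5. Any threshold above that leaves this agent unsatisfied.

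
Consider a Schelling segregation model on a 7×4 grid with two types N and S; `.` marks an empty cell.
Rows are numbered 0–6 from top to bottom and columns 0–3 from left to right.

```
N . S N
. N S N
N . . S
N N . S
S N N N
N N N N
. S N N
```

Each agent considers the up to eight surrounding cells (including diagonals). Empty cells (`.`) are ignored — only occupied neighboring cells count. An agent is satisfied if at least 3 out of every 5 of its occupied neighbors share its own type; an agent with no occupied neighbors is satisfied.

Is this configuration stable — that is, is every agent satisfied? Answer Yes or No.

No

Row 0: (0,0)N 1/1 ✓ · (0,2)S 1/4 ✗ · (0,3)N 1/3 ✗
Row 1: (1,1)N 2/4 ✗ · (1,2)S 2/5 ✗ · (1,3)N 1/4 ✗
Row 2: (2,0)N 3/3 ✓ · (2,3)S 2/3 ✓
Row 3: (3,0)N 3/4 ✓ · (3,1)N 4/5 ✓ · (3,3)S 1/3 ✗
Row 4: (4,0)S 0/5 ✗ · (4,1)N 6/7 ✓ · (4,2)N 6/7 ✓ · (4,3)N 3/4 ✓
Row 5: (5,0)N 2/4 ✗ · (5,1)N 5/7 ✓ · (5,2)N 7/8 ✓ · (5,3)N 5/5 ✓
Row 6: (6,1)S 0/4 ✗ · (6,2)N 4/5 ✓ · (6,3)N 3/3 ✓
For instance (0,2) has only 1/4 same-type neighbors, below 3/5.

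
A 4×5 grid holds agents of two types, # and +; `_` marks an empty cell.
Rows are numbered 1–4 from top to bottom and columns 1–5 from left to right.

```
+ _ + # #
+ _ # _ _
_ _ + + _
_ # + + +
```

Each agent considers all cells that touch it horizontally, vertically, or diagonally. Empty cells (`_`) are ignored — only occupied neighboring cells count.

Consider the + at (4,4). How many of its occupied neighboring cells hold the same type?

4

Occupied neighbors of (4,4): (3,3)=+, (3,4)=+, (4,3)=+, (4,5)=+.
Same type (+): 4 of 4.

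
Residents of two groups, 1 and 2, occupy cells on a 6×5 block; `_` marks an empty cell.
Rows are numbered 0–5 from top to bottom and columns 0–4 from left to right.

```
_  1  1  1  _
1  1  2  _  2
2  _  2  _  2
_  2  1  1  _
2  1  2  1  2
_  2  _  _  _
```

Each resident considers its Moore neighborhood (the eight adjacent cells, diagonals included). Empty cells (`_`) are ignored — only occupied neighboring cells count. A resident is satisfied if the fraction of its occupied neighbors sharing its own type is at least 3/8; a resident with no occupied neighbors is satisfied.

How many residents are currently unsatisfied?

7

Row 0: (0,1)1 3/4 ✓ · (0,2)1 3/4 ✓ · (0,3)1 1/3 ✗
Row 1: (1,0)1 2/3 ✓ · (1,1)1 3/6 ✓ · (1,2)2 1/5 ✗ · (1,4)2 1/2 ✓
Row 2: (2,0)2 1/3 ✗ · (2,2)2 2/5 ✓ · (2,4)2 1/2 ✓
Row 3: (3,1)2 4/6 ✓ · (3,2)1 3/6 ✓ · (3,3)1 2/6 ✗
Row 4: (4,0)2 2/3 ✓ · (4,1)1 1/5 ✗ · (4,2)2 2/6 ✗ · (4,3)1 2/4 ✓ · (4,4)2 0/2 ✗
Row 5: (5,1)2 2/3 ✓
Unsatisfied: (0,3), (1,2), (2,0), (3,3), (4,1), (4,2), (4,4) — 7 in total.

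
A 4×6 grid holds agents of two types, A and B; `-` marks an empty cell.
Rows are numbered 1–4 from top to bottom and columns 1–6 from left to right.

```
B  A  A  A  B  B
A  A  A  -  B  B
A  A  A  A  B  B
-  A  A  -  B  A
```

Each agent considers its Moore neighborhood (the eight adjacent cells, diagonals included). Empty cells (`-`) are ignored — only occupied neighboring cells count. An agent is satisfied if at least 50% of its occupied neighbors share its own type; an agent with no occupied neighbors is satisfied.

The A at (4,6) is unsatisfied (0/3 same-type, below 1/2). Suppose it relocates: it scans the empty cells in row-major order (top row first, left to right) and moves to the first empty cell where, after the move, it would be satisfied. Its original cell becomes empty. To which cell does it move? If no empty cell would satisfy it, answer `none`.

Vacating (4,6). Empty cells in order:
  (2,4): 5/8 same-type → satisfied — stop here.

(2,4)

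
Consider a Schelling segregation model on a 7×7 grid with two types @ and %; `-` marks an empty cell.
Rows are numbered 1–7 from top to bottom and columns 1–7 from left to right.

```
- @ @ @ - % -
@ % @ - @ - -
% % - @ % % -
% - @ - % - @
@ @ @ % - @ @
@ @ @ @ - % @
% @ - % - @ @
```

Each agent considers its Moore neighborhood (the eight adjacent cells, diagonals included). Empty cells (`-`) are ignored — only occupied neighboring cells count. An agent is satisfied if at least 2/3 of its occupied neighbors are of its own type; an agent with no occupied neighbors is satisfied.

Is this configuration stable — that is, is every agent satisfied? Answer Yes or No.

Row 1: (1,2)@ 3/4 ok · (1,3)@ 3/4 ok · (1,4)@ 3/3 ok · (1,6)% 0/1 unhappy
Row 2: (2,1)@ 1/4 unhappy · (2,2)% 2/6 unhappy · (2,3)@ 4/6 ok · (2,5)@ 2/5 unhappy
Row 3: (3,1)% 3/4 ok · (3,2)% 3/6 unhappy · (3,4)@ 3/5 unhappy · (3,5)% 2/4 unhappy · (3,6)% 2/4 unhappy
Row 4: (4,1)% 2/4 unhappy · (4,3)@ 3/5 unhappy · (4,5)% 3/5 unhappy · (4,7)@ 2/3 ok
Row 5: (5,1)@ 3/4 ok · (5,2)@ 6/7 ok · (5,3)@ 5/6 ok · (5,4)% 1/5 unhappy · (5,6)@ 3/5 unhappy · (5,7)@ 3/4 ok
Row 6: (6,1)@ 4/5 ok · (6,2)@ 6/7 ok · (6,3)@ 5/7 ok · (6,4)@ 2/4 unhappy · (6,6)% 0/5 unhappy · (6,7)@ 4/5 ok
Row 7: (7,1)% 0/3 unhappy · (7,2)@ 3/4 ok · (7,4)% 0/2 unhappy · (7,6)@ 2/3 ok · (7,7)@ 2/3 ok
For instance (1,6) has only 0/1 same-type neighbors, below 2/3.

No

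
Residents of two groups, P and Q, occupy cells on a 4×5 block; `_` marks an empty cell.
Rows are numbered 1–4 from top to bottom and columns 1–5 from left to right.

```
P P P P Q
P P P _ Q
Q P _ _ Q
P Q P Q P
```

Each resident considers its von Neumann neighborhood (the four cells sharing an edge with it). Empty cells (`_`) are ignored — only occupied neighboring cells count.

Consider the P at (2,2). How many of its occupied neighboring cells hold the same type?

Occupied neighbors of (2,2): (1,2)=P, (3,2)=P, (2,1)=P, (2,3)=P.
Same type (P): 4 of 4.

4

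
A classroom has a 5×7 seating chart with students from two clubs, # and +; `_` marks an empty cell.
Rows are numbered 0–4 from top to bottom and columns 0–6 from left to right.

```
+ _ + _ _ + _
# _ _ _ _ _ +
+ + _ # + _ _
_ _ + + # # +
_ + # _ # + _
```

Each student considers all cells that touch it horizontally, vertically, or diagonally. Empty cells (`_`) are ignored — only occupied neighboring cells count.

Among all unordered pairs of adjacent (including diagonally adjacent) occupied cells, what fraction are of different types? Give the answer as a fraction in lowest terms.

17/28

Scan each occupied cell's neighbors to the right and below (and the two forward diagonals) so each pair is counted once.
Row 0: +(0,0)–#(1,0)≠ +(0,5)–+(1,6)=  → 1/2 unlike.
Row 1: #(1,0)–+(2,0)≠ #(1,0)–+(2,1)≠  → 2/2 unlike.
Row 2: +(2,0)–+(2,1)= +(2,1)–+(3,2)= #(2,3)–+(2,4)≠ #(2,3)–+(3,3)≠ #(2,3)–#(3,4)= #(2,3)–+(3,2)≠ +(2,4)–#(3,4)≠ +(2,4)–#(3,5)≠ +(2,4)–+(3,3)=  → 5/9 unlike.
Row 3: +(3,2)–+(3,3)= +(3,2)–#(4,2)≠ +(3,2)–+(4,1)= +(3,3)–#(3,4)≠ +(3,3)–#(4,4)≠ +(3,3)–#(4,2)≠ #(3,4)–#(3,5)= #(3,4)–#(4,4)= #(3,4)–+(4,5)≠ #(3,5)–+(3,6)≠ #(3,5)–+(4,5)≠ #(3,5)–#(4,4)= +(3,6)–+(4,5)=  → 7/13 unlike.
Row 4: +(4,1)–#(4,2)≠ #(4,4)–+(4,5)≠  → 2/2 unlike.
Total adjacent occupied pairs: 28; unlike-type pairs: 17.
17/28 is already in lowest terms.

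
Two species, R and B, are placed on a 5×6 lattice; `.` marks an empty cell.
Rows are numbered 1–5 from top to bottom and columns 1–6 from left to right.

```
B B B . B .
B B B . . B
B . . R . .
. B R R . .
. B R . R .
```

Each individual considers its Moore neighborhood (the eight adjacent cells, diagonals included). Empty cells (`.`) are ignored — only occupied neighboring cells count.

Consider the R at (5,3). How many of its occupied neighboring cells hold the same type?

Occupied neighbors of (5,3): (4,2)=B, (4,3)=R, (4,4)=R, (5,2)=B.
Same type (R): 2 of 4.

2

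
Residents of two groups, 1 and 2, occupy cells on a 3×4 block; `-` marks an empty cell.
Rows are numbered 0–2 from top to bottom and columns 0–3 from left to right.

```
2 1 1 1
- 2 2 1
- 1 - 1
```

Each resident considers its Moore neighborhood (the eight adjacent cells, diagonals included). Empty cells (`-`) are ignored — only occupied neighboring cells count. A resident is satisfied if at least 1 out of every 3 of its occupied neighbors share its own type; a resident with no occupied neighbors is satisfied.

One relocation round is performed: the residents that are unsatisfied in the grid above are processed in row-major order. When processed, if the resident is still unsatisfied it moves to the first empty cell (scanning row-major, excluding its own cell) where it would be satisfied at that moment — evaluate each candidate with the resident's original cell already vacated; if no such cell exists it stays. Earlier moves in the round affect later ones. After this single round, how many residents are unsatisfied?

Initially unsatisfied (in order): (0,1), (1,2), (2,1).
  (0,1) → (1,0).
  (1,2) → (0,1).
  (2,1): now satisfied by earlier moves; stays.
Resulting grid:
2 2 1 1
1 2 - 1
- 1 - 1
Unsatisfied now: (1,0).

1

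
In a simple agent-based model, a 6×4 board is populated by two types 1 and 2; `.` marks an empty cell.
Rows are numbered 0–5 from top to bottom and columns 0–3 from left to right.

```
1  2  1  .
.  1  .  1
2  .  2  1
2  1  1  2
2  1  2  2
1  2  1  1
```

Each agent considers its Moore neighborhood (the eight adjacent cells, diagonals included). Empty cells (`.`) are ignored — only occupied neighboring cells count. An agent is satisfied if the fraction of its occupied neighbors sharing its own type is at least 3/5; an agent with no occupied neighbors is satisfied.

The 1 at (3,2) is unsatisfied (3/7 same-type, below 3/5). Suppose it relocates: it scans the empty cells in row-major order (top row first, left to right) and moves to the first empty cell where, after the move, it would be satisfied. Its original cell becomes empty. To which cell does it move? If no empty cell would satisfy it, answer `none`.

(0,3)

Vacating (3,2). Empty cells in order:
  (0,3): 2/2 same-type → satisfied — stop here.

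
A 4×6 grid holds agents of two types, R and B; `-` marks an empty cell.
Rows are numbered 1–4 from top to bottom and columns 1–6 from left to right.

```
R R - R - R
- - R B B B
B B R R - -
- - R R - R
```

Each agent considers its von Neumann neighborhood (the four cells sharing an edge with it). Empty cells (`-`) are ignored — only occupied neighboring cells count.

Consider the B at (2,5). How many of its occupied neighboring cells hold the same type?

Occupied neighbors of (2,5): (2,4)=B, (2,6)=B.
Same type (B): 2 of 2.

2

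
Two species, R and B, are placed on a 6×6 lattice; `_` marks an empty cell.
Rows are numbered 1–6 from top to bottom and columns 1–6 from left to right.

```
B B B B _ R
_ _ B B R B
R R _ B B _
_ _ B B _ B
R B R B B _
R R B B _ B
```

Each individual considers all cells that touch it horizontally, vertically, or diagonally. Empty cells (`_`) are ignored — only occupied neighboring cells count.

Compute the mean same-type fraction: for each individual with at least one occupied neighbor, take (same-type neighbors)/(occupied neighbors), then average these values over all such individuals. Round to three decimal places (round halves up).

(1,1)B 1/1
(1,2)B 3/3
(1,3)B 4/4
(1,4)B 3/4
(1,6)R 1/2
(2,3)B 5/6
(2,4)B 5/6
(2,5)R 1/6
(2,6)B 1/3
(3,1)R 1/1
(3,2)R 1/3
(3,4)B 5/6
(3,5)B 5/6
(4,3)B 4/6
(4,4)B 5/6
(4,6)B 2/2
(5,1)R 2/3
(5,2)B 2/6
(5,3)R 1/7
(5,4)B 5/6
(5,5)B 5/5
(6,1)R 2/3
(6,2)R 3/5
(6,3)B 3/5
(6,4)B 3/4
(6,6)B 1/1
Sum over 26 individuals: 1/1 + 3/3 + 4/4 + 3/4 + 1/2 + 5/6 + 5/6 + 1/6 + 1/3 + 1/1 + 1/3 + 5/6 + 5/6 + 4/6 + 5/6 + 2/2 + 2/3 + 2/6 + 1/7 + 5/6 + 5/5 + 2/3 + 3/5 + 3/5 + 3/4 + 1/1 = 3887/210; mean = 3887/210 ÷ 26 = 299/420 = 0.711904… → 0.712.

0.712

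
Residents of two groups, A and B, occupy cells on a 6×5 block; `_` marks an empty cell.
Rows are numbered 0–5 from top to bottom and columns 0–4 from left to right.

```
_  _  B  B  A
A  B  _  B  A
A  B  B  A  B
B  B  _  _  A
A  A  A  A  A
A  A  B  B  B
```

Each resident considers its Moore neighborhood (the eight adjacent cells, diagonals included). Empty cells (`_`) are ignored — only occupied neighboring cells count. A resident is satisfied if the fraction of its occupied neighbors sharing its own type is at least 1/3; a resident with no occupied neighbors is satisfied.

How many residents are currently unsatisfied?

3

(0,2)B 3/3 ok
(0,3)B 2/4 ok
(0,4)A 1/3 ok
(1,0)A 1/3 ok
(1,1)B 3/5 ok
(1,3)B 4/7 ok
(1,4)A 2/5 ok
(2,0)A 1/5 unhappy
(2,1)B 4/6 ok
(2,2)B 4/5 ok
(2,3)A 2/5 ok
(2,4)B 1/4 unhappy
(3,0)B 2/5 ok
(3,1)B 3/7 ok
(3,4)A 3/4 ok
(4,0)A 3/5 ok
(4,1)A 4/7 ok
(4,2)A 3/6 ok
(4,3)A 3/6 ok
(4,4)A 2/4 ok
(5,0)A 3/3 ok
(5,1)A 4/5 ok
(5,2)B 1/5 unhappy
(5,3)B 2/5 ok
(5,4)B 1/3 ok
Unsatisfied: (2,0), (2,4), (5,2) — 3 in total.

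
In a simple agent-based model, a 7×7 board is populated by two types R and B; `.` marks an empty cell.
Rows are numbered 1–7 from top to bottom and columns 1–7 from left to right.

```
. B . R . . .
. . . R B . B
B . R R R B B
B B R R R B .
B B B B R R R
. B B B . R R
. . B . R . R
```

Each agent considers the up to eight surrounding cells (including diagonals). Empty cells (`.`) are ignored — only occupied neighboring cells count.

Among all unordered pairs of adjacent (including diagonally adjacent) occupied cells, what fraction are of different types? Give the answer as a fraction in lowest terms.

22/81

Scan each occupied cell's neighbors to the right and below (and the two forward diagonals) so each pair is counted once.
From row 1: 1 unlike of 2 pairs (running 1/2).
From row 2: 3 unlike of 9 pairs (running 4/11).
From row 3: 4 unlike of 18 pairs (running 8/29).
From row 4: 11 unlike of 22 pairs (running 19/51).
From row 5: 2 unlike of 20 pairs (running 21/71).
From row 6: 1 unlike of 10 pairs (running 22/81).
Total adjacent occupied pairs: 81; unlike-type pairs: 22.
22/81 is already in lowest terms.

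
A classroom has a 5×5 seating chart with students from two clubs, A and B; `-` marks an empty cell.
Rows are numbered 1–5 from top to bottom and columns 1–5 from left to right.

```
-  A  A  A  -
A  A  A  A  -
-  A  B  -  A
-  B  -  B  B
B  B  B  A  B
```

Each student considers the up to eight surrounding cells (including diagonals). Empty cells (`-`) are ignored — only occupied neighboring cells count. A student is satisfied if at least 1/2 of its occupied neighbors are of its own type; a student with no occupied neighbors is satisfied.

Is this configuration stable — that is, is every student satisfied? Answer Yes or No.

Row 1: (1,2)A 4/4 ok · (1,3)A 5/5 ok · (1,4)A 3/3 ok
Row 2: (2,1)A 3/3 ok · (2,2)A 5/6 ok · (2,3)A 6/7 ok · (2,4)A 4/5 ok
Row 3: (3,2)A 3/5 ok · (3,3)B 2/6 unhappy · (3,5)A 1/3 unhappy
Row 4: (4,2)B 4/5 ok · (4,4)B 4/6 ok · (4,5)B 2/4 ok
Row 5: (5,1)B 2/2 ok · (5,2)B 3/3 ok · (5,3)B 3/4 ok · (5,4)A 0/4 unhappy · (5,5)B 2/3 ok
For instance (3,3) has only 2/6 same-type neighbors, below 1/2.

No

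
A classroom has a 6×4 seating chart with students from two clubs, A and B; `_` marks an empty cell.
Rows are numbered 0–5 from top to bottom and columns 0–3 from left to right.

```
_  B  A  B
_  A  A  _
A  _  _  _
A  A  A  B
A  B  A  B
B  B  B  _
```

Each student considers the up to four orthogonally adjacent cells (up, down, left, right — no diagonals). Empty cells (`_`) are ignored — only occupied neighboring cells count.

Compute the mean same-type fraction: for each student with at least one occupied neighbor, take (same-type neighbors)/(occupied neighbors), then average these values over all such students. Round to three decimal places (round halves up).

(0,1)B 0/2
(0,2)A 1/3
(0,3)B 0/1
(1,1)A 1/2
(1,2)A 2/2
(2,0)A 1/1
(3,0)A 3/3
(3,1)A 2/3
(3,2)A 2/3
(3,3)B 1/2
(4,0)A 1/3
(4,1)B 1/4
(4,2)A 1/4
(4,3)B 1/2
(5,0)B 1/2
(5,1)B 3/3
(5,2)B 1/2
Sum over 17 students: 0/2 + 1/3 + 0/1 + 1/2 + 2/2 + 1/1 + 3/3 + 2/3 + 2/3 + 1/2 + 1/3 + 1/4 + 1/4 + 1/2 + 1/2 + 3/3 + 1/2 = 9; mean = 9 ÷ 17 = 9/17 = 0.529411… → 0.529.

0.529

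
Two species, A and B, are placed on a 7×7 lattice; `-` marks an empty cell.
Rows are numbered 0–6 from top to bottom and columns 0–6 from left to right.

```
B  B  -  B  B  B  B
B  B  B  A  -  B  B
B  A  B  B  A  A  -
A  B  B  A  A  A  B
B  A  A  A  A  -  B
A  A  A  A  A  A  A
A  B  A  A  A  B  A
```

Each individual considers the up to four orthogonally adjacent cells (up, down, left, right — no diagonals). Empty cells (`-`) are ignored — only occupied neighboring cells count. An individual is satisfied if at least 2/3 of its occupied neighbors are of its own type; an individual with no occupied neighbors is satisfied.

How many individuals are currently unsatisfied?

17

(0,0)B 2/2 ok
(0,1)B 2/2 ok
(0,3)B 1/2 unhappy
(0,4)B 2/2 ok
(0,5)B 3/3 ok
(0,6)B 2/2 ok
(1,0)B 3/3 ok
(1,1)B 3/4 ok
(1,2)B 2/3 ok
(1,3)A 0/3 unhappy
(1,5)B 2/3 ok
(1,6)B 2/2 ok
(2,0)B 1/3 unhappy
(2,1)A 0/4 unhappy
(2,2)B 3/4 ok
(2,3)B 1/4 unhappy
(2,4)A 2/3 ok
(2,5)A 2/3 ok
(3,0)A 0/3 unhappy
(3,1)B 1/4 unhappy
(3,2)B 2/4 unhappy
(3,3)A 2/4 unhappy
(3,4)A 4/4 ok
(3,5)A 2/3 ok
(3,6)B 1/2 unhappy
(4,0)B 0/3 unhappy
(4,1)A 2/4 unhappy
(4,2)A 3/4 ok
(4,3)A 4/4 ok
(4,4)A 3/3 ok
(4,6)B 1/2 unhappy
(5,0)A 2/3 ok
(5,1)A 3/4 ok
(5,2)A 4/4 ok
(5,3)A 4/4 ok
(5,4)A 4/4 ok
(5,5)A 2/3 ok
(5,6)A 2/3 ok
(6,0)A 1/2 unhappy
(6,1)B 0/3 unhappy
(6,2)A 2/3 ok
(6,3)A 3/3 ok
(6,4)A 2/3 ok
(6,5)B 0/3 unhappy
(6,6)A 1/2 unhappy
Unsatisfied: (0,3), (1,3), (2,0), (2,1), (2,3), (3,0), (3,1), (3,2), (3,3), (3,6), (4,0), (4,1), (4,6), (6,0), (6,1), (6,5), (6,6) — 17 in total.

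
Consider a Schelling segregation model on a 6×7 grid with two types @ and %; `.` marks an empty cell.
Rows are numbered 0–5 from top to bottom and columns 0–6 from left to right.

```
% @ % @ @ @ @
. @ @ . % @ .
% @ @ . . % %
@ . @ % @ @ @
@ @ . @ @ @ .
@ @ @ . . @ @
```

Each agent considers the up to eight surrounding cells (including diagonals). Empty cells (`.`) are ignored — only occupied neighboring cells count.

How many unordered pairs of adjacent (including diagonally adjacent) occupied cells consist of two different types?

25

Scan each occupied cell's neighbors to the right and below (and the two forward diagonals) so each pair is counted once.
From row 0: 9 unlike of 18 pairs (running 9/18).
From row 1: 4 unlike of 10 pairs (running 13/28).
From row 2: 8 unlike of 13 pairs (running 21/41).
From row 3: 4 unlike of 16 pairs (running 25/57).
From row 4: 0 unlike of 12 pairs (running 25/69).
From row 5: 0 unlike of 3 pairs (running 25/72).
Total adjacent occupied pairs: 72; unlike-type pairs: 25.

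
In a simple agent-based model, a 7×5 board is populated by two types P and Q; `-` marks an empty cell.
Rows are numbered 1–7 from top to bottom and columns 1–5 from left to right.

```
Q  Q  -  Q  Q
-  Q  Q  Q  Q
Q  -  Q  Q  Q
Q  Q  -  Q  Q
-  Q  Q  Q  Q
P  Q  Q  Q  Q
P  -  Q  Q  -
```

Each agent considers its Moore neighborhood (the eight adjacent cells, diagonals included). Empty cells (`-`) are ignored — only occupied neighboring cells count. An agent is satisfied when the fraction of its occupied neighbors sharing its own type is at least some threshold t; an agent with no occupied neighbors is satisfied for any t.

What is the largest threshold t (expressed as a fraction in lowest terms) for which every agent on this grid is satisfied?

1/3

(1,1)Q 2/2
(1,2)Q 3/3
(1,4)Q 4/4
(1,5)Q 3/3
(2,2)Q 5/5
(2,3)Q 6/6
(2,4)Q 7/7
(2,5)Q 5/5
(3,1)Q 3/3
(3,3)Q 6/6
(3,4)Q 7/7
(3,5)Q 5/5
(4,1)Q 3/3
(4,2)Q 5/5
(4,4)Q 7/7
(4,5)Q 5/5
(5,2)Q 5/6
(5,3)Q 7/7
(5,4)Q 7/7
(5,5)Q 5/5
(6,1)P 1/3
(6,2)Q 4/6
(6,3)Q 7/7
(6,4)Q 7/7
(6,5)Q 4/4
(7,1)P 1/2
(7,3)Q 4/4
(7,4)Q 4/4
The smallest same-type fraction is 1/3 at (6,1), which reduces to 1/3. Any threshold above that leaves this agent unsatisfied.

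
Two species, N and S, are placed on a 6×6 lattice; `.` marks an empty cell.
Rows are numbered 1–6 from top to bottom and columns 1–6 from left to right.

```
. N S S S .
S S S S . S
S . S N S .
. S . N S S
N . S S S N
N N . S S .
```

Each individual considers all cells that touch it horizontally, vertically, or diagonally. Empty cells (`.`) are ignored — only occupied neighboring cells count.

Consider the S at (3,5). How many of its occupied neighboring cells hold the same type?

Occupied neighbors of (3,5): (2,4)=S, (2,6)=S, (3,4)=N, (4,4)=N, (4,5)=S, (4,6)=S.
Same type (S): 4 of 6.

4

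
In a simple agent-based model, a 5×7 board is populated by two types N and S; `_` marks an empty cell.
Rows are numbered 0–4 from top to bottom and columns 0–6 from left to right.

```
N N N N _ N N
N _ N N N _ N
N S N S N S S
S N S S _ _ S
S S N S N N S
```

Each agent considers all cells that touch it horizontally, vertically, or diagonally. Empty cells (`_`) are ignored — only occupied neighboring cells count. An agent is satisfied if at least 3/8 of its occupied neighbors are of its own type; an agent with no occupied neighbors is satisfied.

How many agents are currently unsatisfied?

5

(0,0)N 2/2 satisfied
(0,1)N 4/4 satisfied
(0,2)N 4/4 satisfied
(0,3)N 4/4 satisfied
(0,5)N 3/3 satisfied
(0,6)N 2/2 satisfied
(1,0)N 3/4 satisfied
(1,2)N 5/7 satisfied
(1,3)N 6/7 satisfied
(1,4)N 4/6 satisfied
(1,6)N 2/4 satisfied
(2,0)N 2/4 satisfied
(2,1)S 2/7 not
(2,2)N 3/7 satisfied
(2,3)S 2/7 not
(2,4)N 2/5 satisfied
(2,5)S 2/5 satisfied
(2,6)S 2/3 satisfied
(3,0)S 3/5 satisfied
(3,1)N 3/8 satisfied
(3,2)S 5/8 satisfied
(3,3)S 3/7 satisfied
(3,6)S 3/4 satisfied
(4,0)S 2/3 satisfied
(4,1)S 3/5 satisfied
(4,2)N 1/5 not
(4,3)S 2/4 satisfied
(4,4)N 1/3 not
(4,5)N 1/3 not
(4,6)S 1/2 satisfied
Unsatisfied: (2,1), (2,3), (4,2), (4,4), (4,5) — 5 in total.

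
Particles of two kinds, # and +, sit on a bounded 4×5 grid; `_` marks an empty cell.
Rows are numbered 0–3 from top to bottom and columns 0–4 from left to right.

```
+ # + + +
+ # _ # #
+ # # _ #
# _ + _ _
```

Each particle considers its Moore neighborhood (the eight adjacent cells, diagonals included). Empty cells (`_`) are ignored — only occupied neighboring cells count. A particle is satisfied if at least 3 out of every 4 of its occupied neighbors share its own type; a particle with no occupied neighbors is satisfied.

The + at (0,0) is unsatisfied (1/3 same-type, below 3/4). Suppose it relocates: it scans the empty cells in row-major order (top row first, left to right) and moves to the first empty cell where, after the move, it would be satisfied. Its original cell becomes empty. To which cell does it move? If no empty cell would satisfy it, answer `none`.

none

Vacating (0,0). Empty cells in order:
  (1,2): 2/7 same-type → still unsatisfied.
  (2,3): 1/5 same-type → still unsatisfied.
  (3,1): 2/5 same-type → still unsatisfied.
  (3,3): 1/3 same-type → still unsatisfied.
  (3,4): 0/1 same-type → still unsatisfied.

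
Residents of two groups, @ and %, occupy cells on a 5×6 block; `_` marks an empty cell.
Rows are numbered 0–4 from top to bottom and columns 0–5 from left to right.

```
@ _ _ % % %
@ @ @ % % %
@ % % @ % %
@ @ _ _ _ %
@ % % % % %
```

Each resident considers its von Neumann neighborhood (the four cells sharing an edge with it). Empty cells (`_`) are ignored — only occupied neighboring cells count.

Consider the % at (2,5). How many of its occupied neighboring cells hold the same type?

3

Occupied neighbors of (2,5): (1,5)=%, (3,5)=%, (2,4)=%.
Same type (%): 3 of 3.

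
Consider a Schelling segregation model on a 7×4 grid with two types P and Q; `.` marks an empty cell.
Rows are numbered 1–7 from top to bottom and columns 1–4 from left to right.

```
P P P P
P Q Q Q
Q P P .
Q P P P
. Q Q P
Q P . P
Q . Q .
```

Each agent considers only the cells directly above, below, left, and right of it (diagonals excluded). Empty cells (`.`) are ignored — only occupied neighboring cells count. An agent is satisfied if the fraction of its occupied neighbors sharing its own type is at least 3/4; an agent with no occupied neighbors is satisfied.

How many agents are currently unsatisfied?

17

Row 1: (1,1)P 2/2 ✓ · (1,2)P 2/3 ✗ · (1,3)P 2/3 ✗ · (1,4)P 1/2 ✗
Row 2: (2,1)P 1/3 ✗ · (2,2)Q 1/4 ✗ · (2,3)Q 2/4 ✗ · (2,4)Q 1/2 ✗
Row 3: (3,1)Q 1/3 ✗ · (3,2)P 2/4 ✗ · (3,3)P 2/3 ✗
Row 4: (4,1)Q 1/2 ✗ · (4,2)P 2/4 ✗ · (4,3)P 3/4 ✓ · (4,4)P 2/2 ✓
Row 5: (5,2)Q 1/3 ✗ · (5,3)Q 1/3 ✗ · (5,4)P 2/3 ✗
Row 6: (6,1)Q 1/2 ✗ · (6,2)P 0/2 ✗ · (6,4)P 1/1 ✓
Row 7: (7,1)Q 1/1 ✓ · (7,3)Q 0/0 ✓
Unsatisfied: (1,2), (1,3), (1,4), (2,1), (2,2), (2,3), (2,4), (3,1), (3,2), (3,3), (4,1), (4,2), (5,2), (5,3), (5,4), (6,1), (6,2) — 17 in total.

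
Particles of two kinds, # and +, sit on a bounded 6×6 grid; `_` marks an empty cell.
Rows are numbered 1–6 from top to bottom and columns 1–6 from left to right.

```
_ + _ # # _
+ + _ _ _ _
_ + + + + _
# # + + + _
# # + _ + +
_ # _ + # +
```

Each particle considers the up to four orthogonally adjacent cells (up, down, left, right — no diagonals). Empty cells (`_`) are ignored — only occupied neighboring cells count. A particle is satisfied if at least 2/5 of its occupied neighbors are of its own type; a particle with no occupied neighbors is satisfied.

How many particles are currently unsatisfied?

2

(1,2)+ 1/1 ok
(1,4)# 1/1 ok
(1,5)# 1/1 ok
(2,1)+ 1/1 ok
(2,2)+ 3/3 ok
(3,2)+ 2/3 ok
(3,3)+ 3/3 ok
(3,4)+ 3/3 ok
(3,5)+ 2/2 ok
(4,1)# 2/2 ok
(4,2)# 2/4 ok
(4,3)+ 3/4 ok
(4,4)+ 3/3 ok
(4,5)+ 3/3 ok
(5,1)# 2/2 ok
(5,2)# 3/4 ok
(5,3)+ 1/2 ok
(5,5)+ 2/3 ok
(5,6)+ 2/2 ok
(6,2)# 1/1 ok
(6,4)+ 0/1 unhappy
(6,5)# 0/3 unhappy
(6,6)+ 1/2 ok
Unsatisfied: (6,4), (6,5) — 2 in total.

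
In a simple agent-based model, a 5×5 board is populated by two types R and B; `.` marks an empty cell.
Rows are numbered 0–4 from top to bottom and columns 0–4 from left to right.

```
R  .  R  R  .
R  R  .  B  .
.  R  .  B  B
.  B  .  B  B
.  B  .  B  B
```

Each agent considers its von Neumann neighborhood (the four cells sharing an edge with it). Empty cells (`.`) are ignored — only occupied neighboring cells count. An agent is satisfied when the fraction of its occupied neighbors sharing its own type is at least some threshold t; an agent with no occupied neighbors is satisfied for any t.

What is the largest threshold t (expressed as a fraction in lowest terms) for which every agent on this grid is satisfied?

Row 0: (0,0)R 1/1 · (0,2)R 1/1 · (0,3)R 1/2
Row 1: (1,0)R 2/2 · (1,1)R 2/2 · (1,3)B 1/2
Row 2: (2,1)R 1/2 · (2,3)B 3/3 · (2,4)B 2/2
Row 3: (3,1)B 1/2 · (3,3)B 3/3 · (3,4)B 3/3
Row 4: (4,1)B 1/1 · (4,3)B 2/2 · (4,4)B 2/2
The smallest same-type fraction is 1/2 at (0,3), which reduces to 1/2. Any threshold above that leaves this agent unsatisfied.

1/2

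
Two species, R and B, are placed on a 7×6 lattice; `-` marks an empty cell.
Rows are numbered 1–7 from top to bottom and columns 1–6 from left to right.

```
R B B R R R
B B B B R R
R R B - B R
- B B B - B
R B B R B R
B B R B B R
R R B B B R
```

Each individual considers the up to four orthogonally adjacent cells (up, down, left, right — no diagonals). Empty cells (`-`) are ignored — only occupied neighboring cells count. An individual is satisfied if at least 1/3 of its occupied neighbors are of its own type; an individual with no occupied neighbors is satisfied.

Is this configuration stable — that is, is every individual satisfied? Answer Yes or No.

No

Row 1: (1,1)R 0/2 unhappy · (1,2)B 2/3 ok · (1,3)B 2/3 ok · (1,4)R 1/3 ok · (1,5)R 3/3 ok · (1,6)R 2/2 ok
Row 2: (2,1)B 1/3 ok · (2,2)B 3/4 ok · (2,3)B 4/4 ok · (2,4)B 1/3 ok · (2,5)R 2/4 ok · (2,6)R 3/3 ok
Row 3: (3,1)R 1/2 ok · (3,2)R 1/4 unhappy · (3,3)B 2/3 ok · (3,5)B 0/2 unhappy · (3,6)R 1/3 ok
Row 4: (4,2)B 2/3 ok · (4,3)B 4/4 ok · (4,4)B 1/2 ok · (4,6)B 0/2 unhappy
Row 5: (5,1)R 0/2 unhappy · (5,2)B 3/4 ok · (5,3)B 2/4 ok · (5,4)R 0/4 unhappy · (5,5)B 1/3 ok · (5,6)R 1/3 ok
Row 6: (6,1)B 1/3 ok · (6,2)B 2/4 ok · (6,3)R 0/4 unhappy · (6,4)B 2/4 ok · (6,5)B 3/4 ok · (6,6)R 2/3 ok
Row 7: (7,1)R 1/2 ok · (7,2)R 1/3 ok · (7,3)B 1/3 ok · (7,4)B 3/3 ok · (7,5)B 2/3 ok · (7,6)R 1/2 ok
For instance (1,1) has only 0/2 same-type neighbors, below 1/3.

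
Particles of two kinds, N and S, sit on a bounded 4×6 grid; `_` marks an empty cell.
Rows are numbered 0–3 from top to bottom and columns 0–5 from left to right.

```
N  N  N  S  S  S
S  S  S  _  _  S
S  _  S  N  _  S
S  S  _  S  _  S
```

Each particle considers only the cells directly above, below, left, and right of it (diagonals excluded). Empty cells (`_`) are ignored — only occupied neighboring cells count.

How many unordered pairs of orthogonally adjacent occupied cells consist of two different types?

Scan each occupied cell's neighbors to the right and below so each pair is counted once.
Row 0: N(0,0)–N(0,1)= N(0,0)–S(1,0)≠ N(0,1)–N(0,2)= N(0,1)–S(1,1)≠ N(0,2)–S(0,3)≠ N(0,2)–S(1,2)≠ S(0,3)–S(0,4)= S(0,4)–S(0,5)= S(0,5)–S(1,5)=  → 4/9 unlike.
Row 1: S(1,0)–S(1,1)= S(1,0)–S(2,0)= S(1,1)–S(1,2)= S(1,2)–S(2,2)= S(1,5)–S(2,5)=  → 0/5 unlike.
Row 2: S(2,0)–S(3,0)= S(2,2)–N(2,3)≠ N(2,3)–S(3,3)≠ S(2,5)–S(3,5)=  → 2/4 unlike.
Row 3: S(3,0)–S(3,1)=  → 0/1 unlike.
Total adjacent occupied pairs: 19; unlike-type pairs: 6.

6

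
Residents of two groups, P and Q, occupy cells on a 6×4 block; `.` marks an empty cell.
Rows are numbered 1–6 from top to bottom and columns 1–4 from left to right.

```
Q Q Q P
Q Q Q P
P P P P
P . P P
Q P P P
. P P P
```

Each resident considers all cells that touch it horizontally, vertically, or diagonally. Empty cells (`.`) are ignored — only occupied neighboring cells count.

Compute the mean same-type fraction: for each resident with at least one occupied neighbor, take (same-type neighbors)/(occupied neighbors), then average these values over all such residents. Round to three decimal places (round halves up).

0.730

(1,1)Q 3/3
(1,2)Q 5/5
(1,3)Q 3/5
(1,4)P 1/3
(2,1)Q 3/5
(2,2)Q 5/8
(2,3)Q 3/8
(2,4)P 3/5
(3,1)P 2/4
(3,2)P 4/7
(3,3)P 5/7
(3,4)P 4/5
(4,1)P 3/4
(4,3)P 7/7
(4,4)P 5/5
(5,1)Q 0/3
(5,2)P 5/6
(5,3)P 7/7
(5,4)P 5/5
(6,2)P 3/4
(6,3)P 5/5
(6,4)P 3/3
Sum over 22 residents: 3/3 + 5/5 + 3/5 + 1/3 + 3/5 + 5/8 + 3/8 + 3/5 + 2/4 + 4/7 + 5/7 + 4/5 + 3/4 + 7/7 + 5/5 + 0/3 + 5/6 + 7/7 + 5/5 + 3/4 + 5/5 + 3/3 = 3371/210; mean = 3371/210 ÷ 22 = 3371/4620 = 0.729653… → 0.730.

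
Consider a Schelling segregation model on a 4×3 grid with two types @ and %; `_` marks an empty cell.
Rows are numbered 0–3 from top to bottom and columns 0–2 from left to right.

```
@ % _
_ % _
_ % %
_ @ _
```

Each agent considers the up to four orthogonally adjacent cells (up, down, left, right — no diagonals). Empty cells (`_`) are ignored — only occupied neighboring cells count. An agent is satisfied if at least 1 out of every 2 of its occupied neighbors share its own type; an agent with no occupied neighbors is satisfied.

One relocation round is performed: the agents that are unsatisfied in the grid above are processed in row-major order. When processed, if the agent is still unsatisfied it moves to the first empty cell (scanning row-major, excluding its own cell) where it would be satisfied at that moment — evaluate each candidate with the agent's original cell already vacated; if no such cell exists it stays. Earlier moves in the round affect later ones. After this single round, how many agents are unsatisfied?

0

Initially unsatisfied (in order): (0,0), (3,1).
  (0,0) → (3,0).
  (3,1): now satisfied by earlier moves; stays.
Resulting grid:
_ % _
_ % _
_ % %
@ @ _
All satisfied now.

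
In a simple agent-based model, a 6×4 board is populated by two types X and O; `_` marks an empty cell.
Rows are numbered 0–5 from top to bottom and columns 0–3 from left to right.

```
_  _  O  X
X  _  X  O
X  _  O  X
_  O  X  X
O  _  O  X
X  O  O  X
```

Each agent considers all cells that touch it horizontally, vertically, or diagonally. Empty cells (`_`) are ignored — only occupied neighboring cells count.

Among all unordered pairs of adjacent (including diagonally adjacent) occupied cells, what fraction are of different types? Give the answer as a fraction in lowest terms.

Scan each occupied cell's neighbors to the right and below (and the two forward diagonals) so each pair is counted once.
Row 0: O(0,2)–X(0,3)≠ O(0,2)–X(1,2)≠ O(0,2)–O(1,3)= X(0,3)–O(1,3)≠ X(0,3)–X(1,2)=  → 3/5 unlike.
Row 1: X(1,0)–X(2,0)= X(1,2)–O(1,3)≠ X(1,2)–O(2,2)≠ X(1,2)–X(2,3)= O(1,3)–X(2,3)≠ O(1,3)–O(2,2)=  → 3/6 unlike.
Row 2: X(2,0)–O(3,1)≠ O(2,2)–X(2,3)≠ O(2,2)–X(3,2)≠ O(2,2)–X(3,3)≠ O(2,2)–O(3,1)= X(2,3)–X(3,3)= X(2,3)–X(3,2)=  → 4/7 unlike.
Row 3: O(3,1)–X(3,2)≠ O(3,1)–O(4,2)= O(3,1)–O(4,0)= X(3,2)–X(3,3)= X(3,2)–O(4,2)≠ X(3,2)–X(4,3)= X(3,3)–X(4,3)= X(3,3)–O(4,2)≠  → 3/8 unlike.
Row 4: O(4,0)–X(5,0)≠ O(4,0)–O(5,1)= O(4,2)–X(4,3)≠ O(4,2)–O(5,2)= O(4,2)–X(5,3)≠ O(4,2)–O(5,1)= X(4,3)–X(5,3)= X(4,3)–O(5,2)≠  → 4/8 unlike.
Row 5: X(5,0)–O(5,1)≠ O(5,1)–O(5,2)= O(5,2)–X(5,3)≠  → 2/3 unlike.
Total adjacent occupied pairs: 37; unlike-type pairs: 19.
19/37 is already in lowest terms.

19/37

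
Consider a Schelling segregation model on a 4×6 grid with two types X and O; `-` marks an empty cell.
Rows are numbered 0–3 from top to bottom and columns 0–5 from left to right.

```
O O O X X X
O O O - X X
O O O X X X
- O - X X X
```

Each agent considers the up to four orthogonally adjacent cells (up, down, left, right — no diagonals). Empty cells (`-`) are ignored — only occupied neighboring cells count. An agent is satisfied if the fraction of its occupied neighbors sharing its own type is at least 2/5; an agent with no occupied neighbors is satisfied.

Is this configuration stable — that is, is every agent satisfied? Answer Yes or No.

(0,0)O 2/2 ok
(0,1)O 3/3 ok
(0,2)O 2/3 ok
(0,3)X 1/2 ok
(0,4)X 3/3 ok
(0,5)X 2/2 ok
(1,0)O 3/3 ok
(1,1)O 4/4 ok
(1,2)O 3/3 ok
(1,4)X 3/3 ok
(1,5)X 3/3 ok
(2,0)O 2/2 ok
(2,1)O 4/4 ok
(2,2)O 2/3 ok
(2,3)X 2/3 ok
(2,4)X 4/4 ok
(2,5)X 3/3 ok
(3,1)O 1/1 ok
(3,3)X 2/2 ok
(3,4)X 3/3 ok
(3,5)X 2/2 ok
All meet the threshold, so the configuration is stable.

Yes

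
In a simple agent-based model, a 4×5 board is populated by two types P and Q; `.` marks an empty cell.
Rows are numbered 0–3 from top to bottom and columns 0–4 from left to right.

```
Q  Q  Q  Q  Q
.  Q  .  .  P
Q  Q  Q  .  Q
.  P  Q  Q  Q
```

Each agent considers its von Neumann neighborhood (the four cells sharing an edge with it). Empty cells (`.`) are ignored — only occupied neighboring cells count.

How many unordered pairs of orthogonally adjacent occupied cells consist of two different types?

Scan each occupied cell's neighbors to the right and below so each pair is counted once.
From row 0: 1 unlike of 6 pairs (running 1/6).
From row 1: 1 unlike of 2 pairs (running 2/8).
From row 2: 1 unlike of 5 pairs (running 3/13).
From row 3: 1 unlike of 3 pairs (running 4/16).
Total adjacent occupied pairs: 16; unlike-type pairs: 4.

4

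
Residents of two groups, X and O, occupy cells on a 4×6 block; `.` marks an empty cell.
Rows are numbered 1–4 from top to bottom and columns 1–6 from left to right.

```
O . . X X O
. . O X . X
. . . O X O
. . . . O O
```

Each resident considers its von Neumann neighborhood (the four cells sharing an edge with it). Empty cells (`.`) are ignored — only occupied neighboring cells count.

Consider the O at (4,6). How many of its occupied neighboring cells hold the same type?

Occupied neighbors of (4,6): (3,6)=O, (4,5)=O.
Same type (O): 2 of 2.

2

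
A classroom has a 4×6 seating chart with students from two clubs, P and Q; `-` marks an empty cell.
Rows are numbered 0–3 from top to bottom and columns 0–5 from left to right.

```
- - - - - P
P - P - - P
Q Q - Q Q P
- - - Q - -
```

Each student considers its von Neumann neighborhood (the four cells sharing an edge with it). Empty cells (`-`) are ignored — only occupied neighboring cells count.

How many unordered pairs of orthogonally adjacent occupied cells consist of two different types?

Scan each occupied cell's neighbors to the right and below so each pair is counted once.
Row 0: P(0,5)–P(1,5)=  → 0/1 unlike.
Row 1: P(1,0)–Q(2,0)≠ P(1,5)–P(2,5)=  → 1/2 unlike.
Row 2: Q(2,0)–Q(2,1)= Q(2,3)–Q(2,4)= Q(2,3)–Q(3,3)= Q(2,4)–P(2,5)≠  → 1/4 unlike.
Total adjacent occupied pairs: 7; unlike-type pairs: 2.

2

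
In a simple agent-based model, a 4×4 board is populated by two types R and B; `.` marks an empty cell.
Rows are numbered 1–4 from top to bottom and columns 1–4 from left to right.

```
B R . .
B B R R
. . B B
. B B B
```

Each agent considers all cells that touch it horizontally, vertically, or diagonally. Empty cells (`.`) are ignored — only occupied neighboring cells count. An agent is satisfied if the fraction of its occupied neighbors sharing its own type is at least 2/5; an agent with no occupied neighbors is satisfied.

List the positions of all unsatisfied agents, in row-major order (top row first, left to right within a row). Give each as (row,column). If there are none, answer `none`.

Row 1: (1,1)B 2/3 ok · (1,2)R 1/4 unhappy
Row 2: (2,1)B 2/3 ok · (2,2)B 3/5 ok · (2,3)R 2/5 ok · (2,4)R 1/3 unhappy
Row 3: (3,3)B 5/7 ok · (3,4)B 3/5 ok
Row 4: (4,2)B 2/2 ok · (4,3)B 4/4 ok · (4,4)B 3/3 ok

(1,2), (2,4)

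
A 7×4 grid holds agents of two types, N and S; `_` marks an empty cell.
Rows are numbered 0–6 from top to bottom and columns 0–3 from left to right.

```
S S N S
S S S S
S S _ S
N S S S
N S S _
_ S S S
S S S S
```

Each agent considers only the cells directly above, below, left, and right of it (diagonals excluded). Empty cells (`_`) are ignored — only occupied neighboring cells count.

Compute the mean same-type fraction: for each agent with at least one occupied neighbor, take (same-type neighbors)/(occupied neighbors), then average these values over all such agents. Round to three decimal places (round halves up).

Row 0: (0,0)S 2/2 · (0,1)S 2/3 · (0,2)N 0/3 · (0,3)S 1/2
Row 1: (1,0)S 3/3 · (1,1)S 4/4 · (1,2)S 2/3 · (1,3)S 3/3
Row 2: (2,0)S 2/3 · (2,1)S 3/3 · (2,3)S 2/2
Row 3: (3,0)N 1/3 · (3,1)S 3/4 · (3,2)S 3/3 · (3,3)S 2/2
Row 4: (4,0)N 1/2 · (4,1)S 3/4 · (4,2)S 3/3
Row 5: (5,1)S 3/3 · (5,2)S 4/4 · (5,3)S 2/2
Row 6: (6,0)S 1/1 · (6,1)S 3/3 · (6,2)S 3/3 · (6,3)S 2/2
Sum over 25 agents: 2/2 + 2/3 + 0/3 + 1/2 + 3/3 + 4/4 + 2/3 + 3/3 + 2/3 + 3/3 + 2/2 + 1/3 + 3/4 + 3/3 + 2/2 + 1/2 + 3/4 + 3/3 + 3/3 + 4/4 + 2/2 + 1/1 + 3/3 + 3/3 + 2/2 = 125/6; mean = 125/6 ÷ 25 = 5/6 = 0.833333… → 0.833.

0.833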